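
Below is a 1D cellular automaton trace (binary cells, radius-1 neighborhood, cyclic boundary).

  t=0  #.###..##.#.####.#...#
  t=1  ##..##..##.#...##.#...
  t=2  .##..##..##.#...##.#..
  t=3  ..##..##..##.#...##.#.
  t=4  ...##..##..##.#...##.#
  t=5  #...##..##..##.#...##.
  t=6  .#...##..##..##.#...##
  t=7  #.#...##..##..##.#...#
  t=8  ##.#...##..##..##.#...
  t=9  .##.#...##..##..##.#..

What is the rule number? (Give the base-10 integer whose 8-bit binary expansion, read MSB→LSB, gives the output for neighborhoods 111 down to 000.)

  nb ###: next=.  (t=0,i=3, bit7=0)
  nb ##.: next=#  (t=0,i=0, bit6=1)
  nb #.#: next=#  (t=0,i=1, bit5=1)
  nb #..: next=#  (t=0,i=5, bit4=1)
  nb .##: next=.  (t=0,i=2, bit3=0)
  nb .#.: next=.  (t=0,i=10, bit2=0)
  nb ..#: next=.  (t=0,i=6, bit1=0)
  nb ...: next=.  (t=0,i=19, bit0=0)
  bits 01110000 = 112

112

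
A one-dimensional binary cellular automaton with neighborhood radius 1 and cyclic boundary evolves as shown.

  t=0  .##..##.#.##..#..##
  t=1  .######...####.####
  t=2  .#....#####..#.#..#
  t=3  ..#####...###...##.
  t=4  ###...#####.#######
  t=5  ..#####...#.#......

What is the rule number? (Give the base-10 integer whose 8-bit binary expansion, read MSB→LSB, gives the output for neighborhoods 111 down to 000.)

91

  ###|.  b7=0 t=1,i=2
  ##.|#  b6=1 t=0,i=2
  #.#|.  b5=0 t=0,i=0
  #..|#  b4=1 t=0,i=3
  .##|#  b3=1 t=0,i=1
  .#.|.  b2=0 t=0,i=8
  ..#|#  b1=1 t=0,i=4
  ...|#  b0=1 t=1,i=8
  bits 01011011 = 91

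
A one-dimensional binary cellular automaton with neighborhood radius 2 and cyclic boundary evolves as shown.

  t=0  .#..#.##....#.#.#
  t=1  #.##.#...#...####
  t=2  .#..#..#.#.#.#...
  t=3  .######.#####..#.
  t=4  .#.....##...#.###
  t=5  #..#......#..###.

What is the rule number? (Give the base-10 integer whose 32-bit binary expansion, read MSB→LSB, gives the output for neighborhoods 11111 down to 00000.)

480726672

  nb #####: next=.  (t=1,i=15, bit31=0)
  nb ####.: next=.  (t=1,i=16, bit30=0)
  nb ###.#: next=.  (t=1,i=0, bit29=0)
  nb ###..: next=#  (t=3,i=12, bit28=1)
  nb ##.##: next=#  (t=1,i=1, bit27=1)
  nb ##.#.: next=#  (t=1,i=4, bit26=1)
  nb ##..#: next=.  (t=3,i=13, bit25=0)
  nb ##...: next=.  (t=0,i=8, bit24=0)
  nb #.###: next=#  (t=3,i=8, bit23=1)
  nb #.##.: next=.  (t=0,i=6, bit22=0)
  nb #.#.#: next=#  (t=0,i=14, bit21=1)
  nb #.#..: next=.  (t=0,i=1, bit20=0)
  nb #..##: next=.  (t=3,i=0, bit19=0)
  nb #..#.: next=#  (t=0,i=3, bit18=1)
  nb #...#: next=#  (t=1,i=7, bit17=1)
  nb #....: next=#  (t=0,i=9, bit16=1)
  nb .####: next=.  (t=1,i=14, bit15=0)
  nb .###.: next=#  (t=4,i=15, bit14=1)
  nb .##.#: next=.  (t=1,i=3, bit13=0)
  nb .##..: next=.  (t=0,i=7, bit12=0)
  nb .#.##: next=#  (t=0,i=5, bit11=1)
  nb .#.#.: next=#  (t=0,i=0, bit10=1)
  nb .#..#: next=#  (t=0,i=2, bit9=1)
  nb .#...: next=.  (t=1,i=6, bit8=0)
  nb ..###: next=#  (t=1,i=13, bit7=1)
  nb ..##.: next=.  (t=4,i=7, bit6=0)
  nb ..#.#: next=.  (t=0,i=4, bit5=0)
  nb ..#..: next=#  (t=1,i=9, bit4=1)
  nb ...##: next=.  (t=1,i=12, bit3=0)
  nb ...#.: next=.  (t=0,i=11, bit2=0)
  nb ....#: next=.  (t=0,i=10, bit1=0)
  nb .....: next=.  (t=4,i=4, bit0=0)
  bits 00011100101001110100111010010000 = 480726672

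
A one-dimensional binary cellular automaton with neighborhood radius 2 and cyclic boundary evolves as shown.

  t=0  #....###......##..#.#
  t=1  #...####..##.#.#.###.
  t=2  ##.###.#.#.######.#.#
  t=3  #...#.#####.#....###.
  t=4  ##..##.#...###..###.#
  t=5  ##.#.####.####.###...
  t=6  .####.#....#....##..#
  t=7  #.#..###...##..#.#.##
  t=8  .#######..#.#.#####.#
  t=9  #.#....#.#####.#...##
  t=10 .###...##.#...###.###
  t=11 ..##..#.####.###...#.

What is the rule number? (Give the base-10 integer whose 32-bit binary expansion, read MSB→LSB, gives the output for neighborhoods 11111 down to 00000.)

339541945

  #####|.  b31=0 t=2,i=13
  ####.|.  b30=0 t=1,i=6
  ###.#|.  b29=0 t=1,i=19
  ###..|#  b28=1 t=0,i=7
  ##.##|.  b27=0 t=2,i=2
  ##.#.|#  b26=1 t=1,i=12
  ##..#|.  b25=0 t=0,i=16
  ##...|.  b24=0 t=0,i=1
  #.###|.  b23=0 t=1,i=17
  #.##.|.  b22=0 t=0,i=20
  #.#.#|#  b21=1 t=1,i=13
  #.#..|#  b20=1 t=1,i=0
  #..##|#  b19=1 t=1,i=9
  #..#.|#  b18=1 t=0,i=17
  #...#|.  b17=0 t=1,i=2
  #....|.  b16=0 t=0,i=2
  .####|#  b15=1 t=1,i=5
  .###.|#  b14=1 t=0,i=6
  .##.#|#  b13=1 t=1,i=11
  .##..|#  b12=1 t=0,i=0
  .#.##|#  b11=1 t=0,i=19
  .#.#.|#  b10=1 t=1,i=14
  .#..#|#  b9=1 t=7,i=3
  .#...|#  b8=1 t=1,i=1
  ..###|#  b7=1 t=0,i=5
  ..##.|.  b6=0 t=0,i=14
  ..#.#|#  b5=1 t=0,i=18
  ..#..|#  b4=1 t=6,i=11
  ...##|#  b3=1 t=0,i=4
  ...#.|.  b2=0 t=3,i=3
  ....#|.  b1=0 t=0,i=3
  .....|#  b0=1 t=0,i=10
  bits 00010100001111001111111110111001 = 339541945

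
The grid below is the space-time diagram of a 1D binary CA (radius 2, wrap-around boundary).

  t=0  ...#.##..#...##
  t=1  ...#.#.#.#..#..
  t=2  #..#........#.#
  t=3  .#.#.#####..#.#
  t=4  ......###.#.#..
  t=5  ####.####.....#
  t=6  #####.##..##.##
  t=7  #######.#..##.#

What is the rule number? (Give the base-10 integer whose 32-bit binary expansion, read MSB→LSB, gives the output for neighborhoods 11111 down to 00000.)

3930185913

  #####|#  b31=1 t=3,i=7
  ####.|#  b30=1 t=3,i=8
  ###.#|#  b29=1 t=4,i=8
  ###..|.  b28=0 t=3,i=9
  ##.##|#  b27=1 t=5,i=4
  ##.#.|.  b26=0 t=4,i=9
  ##..#|#  b25=1 t=0,i=7
  ##...|.  b24=0 t=0,i=0
  #.###|.  b23=0 t=3,i=5
  #.##.|#  b22=1 t=0,i=5
  #.#.#|.  b21=0 t=1,i=5
  #.#..|.  b20=0 t=1,i=9
  #..##|.  b19=0 t=6,i=9
  #..#.|.  b18=0 t=0,i=8
  #...#|.  b17=0 t=0,i=1
  #....|#  b16=1 t=1,i=14
  .####|#  b15=1 t=3,i=6
  .###.|#  b14=1 t=4,i=7
  .##.#|#  b13=1 t=6,i=11
  .##..|.  b12=0 t=0,i=6
  .#.##|.  b11=0 t=0,i=4
  .#.#.|.  b10=0 t=1,i=4
  .#..#|.  b9=0 t=1,i=10
  .#...|.  b8=0 t=0,i=10
  ..###|#  b7=1 t=4,i=6
  ..##.|.  b6=0 t=0,i=13
  ..#.#|#  b5=1 t=0,i=3
  ..#..|#  b4=1 t=0,i=9
  ...##|#  b3=1 t=0,i=12
  ...#.|.  b2=0 t=0,i=2
  ....#|.  b1=0 t=1,i=1
  .....|#  b0=1 t=1,i=0
  bits 11101010010000011110000010111001 = 3930185913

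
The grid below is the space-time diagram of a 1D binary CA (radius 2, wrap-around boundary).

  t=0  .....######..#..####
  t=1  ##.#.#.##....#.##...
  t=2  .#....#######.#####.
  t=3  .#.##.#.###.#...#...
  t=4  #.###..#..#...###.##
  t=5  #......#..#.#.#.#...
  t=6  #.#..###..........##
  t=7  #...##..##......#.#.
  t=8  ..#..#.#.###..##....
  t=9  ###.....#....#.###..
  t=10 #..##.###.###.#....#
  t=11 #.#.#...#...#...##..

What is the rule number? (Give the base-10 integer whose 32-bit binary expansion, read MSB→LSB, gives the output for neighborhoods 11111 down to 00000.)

  nb #####: next=#  (t=0,i=7, bit31=1)
  nb ####.: next=.  (t=0,i=9, bit30=0)
  nb ###.#: next=#  (t=2,i=12, bit29=1)
  nb ###..: next=.  (t=0,i=10, bit28=0)
  nb ##.##: next=.  (t=2,i=13, bit27=0)
  nb ##.#.: next=.  (t=1,i=2, bit26=0)
  nb ##..#: next=.  (t=0,i=11, bit25=0)
  nb ##...: next=#  (t=0,i=0, bit24=1)
  nb #.###: next=.  (t=2,i=14, bit23=0)
  nb #.##.: next=#  (t=1,i=7, bit22=1)
  nb #.#.#: next=.  (t=1,i=3, bit21=0)
  nb #.#..: next=.  (t=3,i=12, bit20=0)
  nb #..##: next=#  (t=0,i=15, bit19=1)
  nb #..#.: next=.  (t=0,i=12, bit18=0)
  nb #...#: next=#  (t=1,i=18, bit17=1)
  nb #....: next=#  (t=0,i=1, bit16=1)
  nb .####: next=.  (t=0,i=6, bit15=0)
  nb .###.: next=.  (t=3,i=9, bit14=0)
  nb .##.#: next=#  (t=1,i=1, bit13=1)
  nb .##..: next=#  (t=1,i=8, bit12=1)
  nb .#.##: next=#  (t=1,i=6, bit11=1)
  nb .#.#.: next=.  (t=1,i=4, bit10=0)
  nb .#..#: next=.  (t=0,i=14, bit9=0)
  nb .#...: next=.  (t=2,i=2, bit8=0)
  nb ..###: next=#  (t=0,i=5, bit7=1)
  nb ..##.: next=.  (t=1,i=0, bit6=0)
  nb ..#.#: next=.  (t=1,i=13, bit5=0)
  nb ..#..: next=#  (t=0,i=13, bit4=1)
  nb ...##: next=.  (t=0,i=4, bit3=0)
  nb ...#.: next=#  (t=1,i=12, bit2=1)
  nb ....#: next=#  (t=0,i=3, bit1=1)
  nb .....: next=.  (t=0,i=2, bit0=0)
  bits 10100001010010110011100010010110 = 2706061462

2706061462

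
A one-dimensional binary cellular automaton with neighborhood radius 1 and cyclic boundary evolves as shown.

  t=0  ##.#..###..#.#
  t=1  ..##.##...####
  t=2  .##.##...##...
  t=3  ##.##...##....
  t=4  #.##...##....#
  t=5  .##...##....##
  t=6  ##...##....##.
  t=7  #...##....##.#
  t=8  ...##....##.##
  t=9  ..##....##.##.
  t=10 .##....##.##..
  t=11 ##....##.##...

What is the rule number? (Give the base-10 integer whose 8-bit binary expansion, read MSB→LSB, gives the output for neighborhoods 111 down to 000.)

  [7] ### => .  t=0,i=0
  [6] ##. => .  t=0,i=1
  [5] #.# => #  t=0,i=2
  [4] #.. => .  t=0,i=4
  [3] .## => #  t=0,i=6
  [2] .#. => #  t=0,i=3
  [1] ..# => #  t=0,i=5
  [0] ... => .  t=1,i=8
  bits 00101110 = 46

46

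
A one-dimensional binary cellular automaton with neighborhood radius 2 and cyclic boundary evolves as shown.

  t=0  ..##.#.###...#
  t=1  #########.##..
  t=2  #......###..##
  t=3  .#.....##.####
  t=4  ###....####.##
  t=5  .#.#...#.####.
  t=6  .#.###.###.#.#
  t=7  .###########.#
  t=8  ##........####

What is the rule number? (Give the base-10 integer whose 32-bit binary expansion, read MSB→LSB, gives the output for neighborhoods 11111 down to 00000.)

  [31] ##### => .  t=1,i=2
  [30] ####. => #  t=1,i=7
  [29] ###.# => #  t=1,i=8
  [28] ###.. => .  t=0,i=9
  [27] ##.## => #  t=1,i=9
  [26] ##.#. => #  t=0,i=4
  [25] ##..# => #  t=1,i=12
  [24] ##... => #  t=0,i=10
  [23] #.### => #  t=0,i=7
  [22] #.##. => .  t=1,i=10
  [21] #.#.# => #  t=0,i=5
  [20] #.#.. => #  t=3,i=1
  [19] #..## => #  t=0,i=1
  [18] #..#. => .  t=5,i=0
  [17] #...# => #  t=0,i=11
  [16] #.... => .  t=2,i=2
  [15] .#### => .  t=1,i=1
  [14] .###. => #  t=0,i=8
  [13] .##.# => #  t=0,i=3
  [12] .##.. => .  t=1,i=11
  [11] .#.## => #  t=0,i=6
  [10] .#.#. => .  t=5,i=2
  [9] .#..# => #  t=0,i=0
  [8] .#... => #  t=3,i=2
  [7] ..### => #  t=1,i=0
  [6] ..##. => #  t=0,i=2
  [5] ..#.# => #  t=5,i=1
  [4] ..#.. => .  t=0,i=13
  [3] ...## => .  t=2,i=6
  [2] ...#. => .  t=0,i=12
  [1] ....# => .  t=2,i=5
  [0] ..... => .  t=2,i=3
  bits 01101111101110100110101111100000 = 1874488288

1874488288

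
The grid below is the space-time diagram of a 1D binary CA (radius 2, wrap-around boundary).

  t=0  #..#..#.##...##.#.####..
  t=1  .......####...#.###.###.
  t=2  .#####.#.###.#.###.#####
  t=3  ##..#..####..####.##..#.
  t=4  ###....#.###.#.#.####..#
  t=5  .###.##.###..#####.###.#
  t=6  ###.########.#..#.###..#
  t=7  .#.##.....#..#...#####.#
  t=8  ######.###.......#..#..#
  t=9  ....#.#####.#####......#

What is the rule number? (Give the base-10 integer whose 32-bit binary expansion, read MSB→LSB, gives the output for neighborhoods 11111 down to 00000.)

  ##### -> .   bit 31 = 0  t=2,i=3
  ####. -> #   bit 30 = 1  t=0,i=20
  ###.# -> .   bit 29 = 0  t=1,i=18
  ###.. -> #   bit 28 = 1  t=0,i=21
  ##.## -> #   bit 27 = 1  t=1,i=19
  ##.#. -> .   bit 26 = 0  t=0,i=15
  ##..# -> #   bit 25 = 1  t=0,i=22
  ##... -> #   bit 24 = 1  t=0,i=10
  #.### -> #   bit 23 = 1  t=0,i=18
  #.##. -> #   bit 22 = 1  t=0,i=8
  #.#.# -> #   bit 21 = 1  t=0,i=16
  #.#.. -> #   bit 20 = 1  t=6,i=13
  #..## -> .   bit 19 = 0  t=3,i=6
  #..#. -> .   bit 18 = 0  t=0,i=2
  #...# -> .   bit 17 = 0  t=0,i=11
  #.... -> .   bit 16 = 0  t=1,i=0
  .#### -> .   bit 15 = 0  t=0,i=19
  .###. -> #   bit 14 = 1  t=1,i=17
  .##.# -> #   bit 13 = 1  t=0,i=14
  .##.. -> #   bit 12 = 1  t=0,i=9
  .#.## -> #   bit 11 = 1  t=0,i=7
  .#.#. -> #   bit 10 = 1  t=4,i=14
  .#..# -> .   bit 9 = 0  t=0,i=1
  .#... -> .   bit 8 = 0  t=7,i=14
  ..### -> #   bit 7 = 1  t=1,i=7
  ..##. -> .   bit 6 = 0  t=0,i=13
  ..#.# -> .   bit 5 = 0  t=0,i=6
  ..#.. -> .   bit 4 = 0  t=0,i=0
  ...## -> .   bit 3 = 0  t=0,i=12
  ...#. -> #   bit 2 = 1  t=1,i=13
  ....# -> #   bit 1 = 1  t=1,i=5
  ..... -> #   bit 0 = 1  t=1,i=1
  bits 01011011111100000111110010000111 = 1542487175

1542487175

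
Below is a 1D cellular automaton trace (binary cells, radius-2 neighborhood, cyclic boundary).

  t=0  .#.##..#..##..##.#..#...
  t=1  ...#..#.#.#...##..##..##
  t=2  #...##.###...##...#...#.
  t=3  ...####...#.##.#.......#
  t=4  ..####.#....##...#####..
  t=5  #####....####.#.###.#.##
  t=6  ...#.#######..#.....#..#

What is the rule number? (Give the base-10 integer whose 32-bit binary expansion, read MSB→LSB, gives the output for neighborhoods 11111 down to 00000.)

1231398603

  #####|.  b31=0 t=4,i=19
  ####.|#  b30=1 t=3,i=5
  ###.#|.  b29=0 t=4,i=5
  ###..|.  b28=0 t=2,i=9
  ##.##|#  b27=1 t=2,i=6
  ##.#.|.  b26=0 t=0,i=16
  ##..#|.  b25=0 t=0,i=5
  ##...|#  b24=1 t=1,i=0
  #.###|.  b23=0 t=2,i=7
  #.##.|#  b22=1 t=0,i=3
  #.#.#|#  b21=1 t=1,i=8
  #.#..|.  b20=0 t=0,i=17
  #..##|.  b19=0 t=0,i=9
  #..#.|#  b18=1 t=0,i=6
  #...#|.  b17=0 t=1,i=1
  #....|#  b16=1 t=0,i=22
  .####|#  b15=1 t=3,i=4
  .###.|.  b14=0 t=2,i=8
  .##.#|#  b13=1 t=0,i=15
  .##..|.  b12=0 t=0,i=4
  .#.##|.  b11=0 t=0,i=2
  .#.#.|#  b10=1 t=1,i=7
  .#..#|#  b9=1 t=0,i=8
  .#...|.  b8=0 t=0,i=21
  ..###|#  b7=1 t=3,i=3
  ..##.|#  b6=1 t=0,i=10
  ..#.#|.  b5=0 t=0,i=1
  ..#..|.  b4=0 t=0,i=7
  ...##|#  b3=1 t=1,i=13
  ...#.|.  b2=0 t=0,i=0
  ....#|#  b1=1 t=0,i=23
  .....|#  b0=1 t=3,i=18
  bits 01001001011001011010011011001011 = 1231398603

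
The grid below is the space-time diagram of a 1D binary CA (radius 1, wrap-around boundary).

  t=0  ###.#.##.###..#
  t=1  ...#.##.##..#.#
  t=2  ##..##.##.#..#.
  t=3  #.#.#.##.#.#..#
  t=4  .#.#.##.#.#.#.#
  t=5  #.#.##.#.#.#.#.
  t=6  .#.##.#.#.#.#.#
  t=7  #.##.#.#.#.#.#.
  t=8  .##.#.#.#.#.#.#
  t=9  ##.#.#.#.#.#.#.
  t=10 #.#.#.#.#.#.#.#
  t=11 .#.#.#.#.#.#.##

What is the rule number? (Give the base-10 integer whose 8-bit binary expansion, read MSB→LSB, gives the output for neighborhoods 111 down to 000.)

  [7] ### => .  t=0,i=0
  [6] ##. => .  t=0,i=2
  [5] #.# => #  t=0,i=3
  [4] #.. => #  t=0,i=12
  [3] .## => #  t=0,i=6
  [2] .#. => .  t=0,i=4
  [1] ..# => .  t=0,i=13
  [0] ... => #  t=1,i=1
  bits 00111001 = 57

57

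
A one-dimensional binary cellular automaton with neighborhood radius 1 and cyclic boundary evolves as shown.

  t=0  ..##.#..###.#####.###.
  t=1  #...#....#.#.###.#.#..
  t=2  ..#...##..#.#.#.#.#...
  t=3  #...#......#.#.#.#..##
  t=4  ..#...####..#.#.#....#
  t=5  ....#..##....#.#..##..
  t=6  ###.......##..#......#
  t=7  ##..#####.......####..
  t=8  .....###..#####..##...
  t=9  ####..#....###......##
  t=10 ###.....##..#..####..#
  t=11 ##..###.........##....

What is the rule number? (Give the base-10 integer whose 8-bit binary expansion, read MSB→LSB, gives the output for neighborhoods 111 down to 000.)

161

  ### -> #   bit 7 = 1  t=0,i=9
  ##. -> .   bit 6 = 0  t=0,i=3
  #.# -> #   bit 5 = 1  t=0,i=4
  #.. -> .   bit 4 = 0  t=0,i=6
  .## -> .   bit 3 = 0  t=0,i=2
  .#. -> .   bit 2 = 0  t=0,i=5
  ..# -> .   bit 1 = 0  t=0,i=1
  ... -> #   bit 0 = 1  t=0,i=0
  bits 10100001 = 161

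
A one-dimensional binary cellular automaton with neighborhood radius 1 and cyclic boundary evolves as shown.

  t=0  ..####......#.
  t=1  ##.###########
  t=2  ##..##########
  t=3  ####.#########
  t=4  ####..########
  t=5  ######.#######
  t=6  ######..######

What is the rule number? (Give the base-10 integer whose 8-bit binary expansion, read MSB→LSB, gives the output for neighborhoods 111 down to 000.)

  [7] ### => #  t=0,i=3
  [6] ##. => #  t=0,i=5
  [5] #.# => .  t=1,i=2
  [4] #.. => #  t=0,i=6
  [3] .## => .  t=0,i=2
  [2] .#. => #  t=0,i=12
  [1] ..# => #  t=0,i=1
  [0] ... => #  t=0,i=0
  bits 11010111 = 215

215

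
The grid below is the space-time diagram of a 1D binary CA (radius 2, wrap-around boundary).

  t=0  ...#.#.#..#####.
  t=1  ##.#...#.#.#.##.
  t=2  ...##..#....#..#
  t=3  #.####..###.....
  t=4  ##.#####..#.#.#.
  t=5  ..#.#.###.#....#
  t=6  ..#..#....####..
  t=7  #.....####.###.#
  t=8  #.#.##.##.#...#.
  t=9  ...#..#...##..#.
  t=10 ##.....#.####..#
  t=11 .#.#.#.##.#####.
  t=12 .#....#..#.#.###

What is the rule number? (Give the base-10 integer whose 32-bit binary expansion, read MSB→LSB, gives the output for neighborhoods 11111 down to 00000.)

  nb #####: next=.  (t=0,i=12, bit31=0)
  nb ####.: next=#  (t=0,i=13, bit30=1)
  nb ###.#: next=.  (t=5,i=8, bit29=0)
  nb ###..: next=#  (t=0,i=14, bit28=1)
  nb ##.##: next=#  (t=1,i=15, bit27=1)
  nb ##.#.: next=.  (t=1,i=2, bit26=0)
  nb ##..#: next=#  (t=2,i=5, bit25=1)
  nb ##...: next=.  (t=0,i=15, bit24=0)
  nb #.###: next=.  (t=3,i=2, bit23=0)
  nb #.##.: next=.  (t=1,i=0, bit22=0)
  nb #.#.#: next=.  (t=0,i=5, bit21=0)
  nb #.#..: next=#  (t=0,i=7, bit20=1)
  nb #..##: next=#  (t=0,i=9, bit19=1)
  nb #..#.: next=.  (t=2,i=6, bit18=0)
  nb #...#: next=.  (t=1,i=5, bit17=0)
  nb #....: next=#  (t=0,i=0, bit16=1)
  nb .####: next=#  (t=0,i=11, bit15=1)
  nb .###.: next=.  (t=3,i=9, bit14=0)
  nb .##.#: next=.  (t=1,i=1, bit13=0)
  nb .##..: next=#  (t=2,i=4, bit12=1)
  nb .#.##: next=#  (t=1,i=12, bit11=1)
  nb .#.#.: next=.  (t=0,i=4, bit10=0)
  nb .#..#: next=.  (t=0,i=8, bit9=0)
  nb .#...: next=#  (t=1,i=4, bit8=1)
  nb ..###: next=.  (t=0,i=10, bit7=0)
  nb ..##.: next=#  (t=2,i=3, bit6=1)
  nb ..#.#: next=#  (t=0,i=3, bit5=1)
  nb ..#..: next=.  (t=2,i=7, bit4=0)
  nb ...##: next=#  (t=2,i=2, bit3=1)
  nb ...#.: next=.  (t=0,i=2, bit2=0)
  nb ....#: next=#  (t=0,i=1, bit1=1)
  nb .....: next=.  (t=3,i=13, bit0=0)
  bits 01011010000110011001100101101010 = 1511627114

1511627114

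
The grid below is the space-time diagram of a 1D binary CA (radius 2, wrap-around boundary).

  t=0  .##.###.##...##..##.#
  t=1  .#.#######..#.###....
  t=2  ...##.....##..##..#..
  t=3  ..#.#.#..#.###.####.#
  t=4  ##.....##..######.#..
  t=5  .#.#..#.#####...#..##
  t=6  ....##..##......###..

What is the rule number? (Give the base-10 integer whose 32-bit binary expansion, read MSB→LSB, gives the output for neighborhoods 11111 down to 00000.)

  ##### -> .   bit 31 = 0  t=1,i=5
  ####. -> .   bit 30 = 0  t=1,i=8
  ###.# -> #   bit 29 = 1  t=0,i=6
  ###.. -> .   bit 28 = 0  t=1,i=9
  ##.## -> #   bit 27 = 1  t=0,i=3
  ##.#. -> .   bit 26 = 0  t=0,i=19
  ##..# -> #   bit 25 = 1  t=0,i=15
  ##... -> .   bit 24 = 0  t=0,i=10
  #.### -> #   bit 23 = 1  t=0,i=4
  #.##. -> #   bit 22 = 1  t=0,i=1
  #.#.# -> .   bit 21 = 0  t=0,i=20
  #.#.. -> .   bit 20 = 0  t=3,i=6
  #..## -> #   bit 19 = 1  t=0,i=16
  #..#. -> #   bit 18 = 1  t=1,i=11
  #...# -> .   bit 17 = 0  t=0,i=11
  #.... -> #   bit 16 = 1  t=1,i=18
  .#### -> #   bit 15 = 1  t=1,i=4
  .###. -> #   bit 14 = 1  t=0,i=5
  .##.# -> .   bit 13 = 0  t=0,i=2
  .##.. -> #   bit 12 = 1  t=0,i=9
  .#.## -> .   bit 11 = 0  t=0,i=0
  .#.#. -> .   bit 10 = 0  t=3,i=3
  .#..# -> #   bit 9 = 1  t=3,i=0
  .#... -> .   bit 8 = 0  t=2,i=19
  ..### -> #   bit 7 = 1  t=4,i=11
  ..##. -> .   bit 6 = 0  t=0,i=13
  ..#.# -> .   bit 5 = 0  t=1,i=1
  ..#.. -> #   bit 4 = 1  t=2,i=18
  ...## -> #   bit 3 = 1  t=0,i=12
  ...#. -> .   bit 2 = 0  t=1,i=0
  ....# -> .   bit 1 = 0  t=1,i=20
  ..... -> .   bit 0 = 0  t=1,i=19
  bits 00101010110011011101001010011000 = 718131864

718131864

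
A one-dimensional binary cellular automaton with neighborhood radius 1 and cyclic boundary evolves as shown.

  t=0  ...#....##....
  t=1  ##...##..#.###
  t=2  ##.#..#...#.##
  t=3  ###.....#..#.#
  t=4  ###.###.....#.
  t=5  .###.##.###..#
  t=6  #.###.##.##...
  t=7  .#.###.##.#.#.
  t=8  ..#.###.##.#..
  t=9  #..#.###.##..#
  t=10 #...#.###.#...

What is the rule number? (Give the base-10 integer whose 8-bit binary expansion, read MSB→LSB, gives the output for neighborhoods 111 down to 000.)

225

  [7] ### => #  t=1,i=0
  [6] ##. => #  t=0,i=9
  [5] #.# => #  t=1,i=10
  [4] #.. => .  t=0,i=4
  [3] .## => .  t=0,i=8
  [2] .#. => .  t=0,i=3
  [1] ..# => .  t=0,i=2
  [0] ... => #  t=0,i=0
  bits 11100001 = 225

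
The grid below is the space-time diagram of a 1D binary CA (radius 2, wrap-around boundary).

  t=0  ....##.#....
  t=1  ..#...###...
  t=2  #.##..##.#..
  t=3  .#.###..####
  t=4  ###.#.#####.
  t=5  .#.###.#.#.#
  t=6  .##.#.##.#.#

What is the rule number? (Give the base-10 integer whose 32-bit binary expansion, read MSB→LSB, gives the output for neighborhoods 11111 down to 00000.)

1329388434

  ##### -> .   bit 31 = 0  t=4,i=8
  ####. -> #   bit 30 = 1  t=3,i=10
  ###.# -> .   bit 29 = 0  t=3,i=11
  ###.. -> .   bit 28 = 0  t=1,i=8
  ##.## -> #   bit 27 = 1  t=4,i=11
  ##.#. -> #   bit 26 = 1  t=0,i=6
  ##..# -> #   bit 25 = 1  t=2,i=4
  ##... -> #   bit 24 = 1  t=1,i=9
  #.### -> .   bit 23 = 0  t=3,i=3
  #.##. -> .   bit 22 = 0  t=2,i=2
  #.#.# -> #   bit 21 = 1  t=3,i=1
  #.#.. -> #   bit 20 = 1  t=0,i=7
  #..## -> #   bit 19 = 1  t=2,i=5
  #..#. -> #   bit 18 = 1  t=2,i=11
  #...# -> .   bit 17 = 0  t=1,i=4
  #.... -> .   bit 16 = 0  t=0,i=9
  .#### -> #   bit 15 = 1  t=3,i=9
  .###. -> #   bit 14 = 1  t=1,i=7
  .##.# -> .   bit 13 = 0  t=0,i=5
  .##.. -> #   bit 12 = 1  t=2,i=3
  .#.## -> #   bit 11 = 1  t=2,i=1
  .#.#. -> .   bit 10 = 0  t=5,i=0
  .#..# -> #   bit 9 = 1  t=2,i=10
  .#... -> #   bit 8 = 1  t=0,i=8
  ..### -> #   bit 7 = 1  t=1,i=6
  ..##. -> .   bit 6 = 0  t=0,i=4
  ..#.# -> .   bit 5 = 0  t=2,i=0
  ..#.. -> #   bit 4 = 1  t=1,i=2
  ...## -> .   bit 3 = 0  t=0,i=3
  ...#. -> .   bit 2 = 0  t=1,i=1
  ....# -> #   bit 1 = 1  t=0,i=2
  ..... -> .   bit 0 = 0  t=0,i=0
  bits 01001111001111001101101110010010 = 1329388434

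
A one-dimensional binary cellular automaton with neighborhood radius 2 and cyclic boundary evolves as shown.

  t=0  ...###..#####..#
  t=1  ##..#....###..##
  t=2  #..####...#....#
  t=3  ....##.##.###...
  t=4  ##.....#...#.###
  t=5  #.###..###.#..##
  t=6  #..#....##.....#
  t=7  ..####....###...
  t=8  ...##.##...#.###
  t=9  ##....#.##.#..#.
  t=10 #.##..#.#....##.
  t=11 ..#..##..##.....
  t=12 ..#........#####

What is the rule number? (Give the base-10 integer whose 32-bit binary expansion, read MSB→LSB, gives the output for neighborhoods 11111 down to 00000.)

  nb #####: next=#  (t=0,i=10, bit31=1)
  nb ####.: next=#  (t=0,i=11, bit30=1)
  nb ###.#: next=#  (t=5,i=0, bit29=1)
  nb ###..: next=.  (t=0,i=5, bit28=0)
  nb ##.##: next=.  (t=3,i=6, bit27=0)
  nb ##.#.: next=.  (t=5,i=10, bit26=0)
  nb ##..#: next=.  (t=0,i=6, bit25=0)
  nb ##...: next=#  (t=2,i=7, bit24=1)
  nb #.###: next=.  (t=3,i=10, bit23=0)
  nb #.##.: next=#  (t=3,i=7, bit22=1)
  nb #.#.#: next=.  (t=10,i=0, bit21=0)
  nb #.#..: next=.  (t=5,i=11, bit20=0)
  nb #..##: next=.  (t=0,i=7, bit19=0)
  nb #..#.: next=#  (t=0,i=14, bit18=1)
  nb #...#: next=#  (t=0,i=1, bit17=1)
  nb #....: next=#  (t=1,i=6, bit16=1)
  nb .####: next=#  (t=0,i=9, bit15=1)
  nb .###.: next=#  (t=0,i=4, bit14=1)
  nb .##.#: next=.  (t=3,i=5, bit13=0)
  nb .##..: next=.  (t=2,i=0, bit12=0)
  nb .#.##: next=.  (t=4,i=12, bit11=0)
  nb .#.#.: next=.  (t=10,i=7, bit10=0)
  nb .#..#: next=.  (t=5,i=12, bit9=0)
  nb .#...: next=#  (t=0,i=0, bit8=1)
  nb ..###: next=.  (t=0,i=3, bit7=0)
  nb ..##.: next=.  (t=2,i=15, bit6=0)
  nb ..#.#: next=#  (t=4,i=11, bit5=1)
  nb ..#..: next=#  (t=0,i=15, bit4=1)
  nb ...##: next=.  (t=0,i=2, bit3=0)
  nb ...#.: next=.  (t=2,i=9, bit2=0)
  nb ....#: next=.  (t=1,i=7, bit1=0)
  nb .....: next=#  (t=3,i=0, bit0=1)
  bits 11100001010001111100000100110001 = 3779576113

3779576113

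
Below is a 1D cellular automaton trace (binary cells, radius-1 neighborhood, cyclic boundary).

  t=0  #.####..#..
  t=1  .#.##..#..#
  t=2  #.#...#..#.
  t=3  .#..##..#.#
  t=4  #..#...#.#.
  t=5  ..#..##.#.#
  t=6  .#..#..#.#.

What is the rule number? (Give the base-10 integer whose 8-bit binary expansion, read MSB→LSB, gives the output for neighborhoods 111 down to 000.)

  ###|#  b7=1 t=0,i=3
  ##.|.  b6=0 t=0,i=5
  #.#|#  b5=1 t=0,i=1
  #..|.  b4=0 t=0,i=6
  .##|.  b3=0 t=0,i=2
  .#.|.  b2=0 t=0,i=0
  ..#|#  b1=1 t=0,i=7
  ...|#  b0=1 t=2,i=4
  bits 10100011 = 163

163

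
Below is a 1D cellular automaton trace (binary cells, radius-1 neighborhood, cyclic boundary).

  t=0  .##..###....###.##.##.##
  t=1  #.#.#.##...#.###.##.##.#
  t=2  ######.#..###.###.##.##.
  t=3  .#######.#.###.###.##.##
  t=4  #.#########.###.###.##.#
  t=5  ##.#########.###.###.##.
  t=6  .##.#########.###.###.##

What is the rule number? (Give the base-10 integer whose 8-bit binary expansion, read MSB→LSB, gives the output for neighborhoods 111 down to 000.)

230

  nb ###: next=#  (t=0,i=6, bit7=1)
  nb ##.: next=#  (t=0,i=2, bit6=1)
  nb #.#: next=#  (t=0,i=0, bit5=1)
  nb #..: next=.  (t=0,i=3, bit4=0)
  nb .##: next=.  (t=0,i=1, bit3=0)
  nb .#.: next=#  (t=1,i=2, bit2=1)
  nb ..#: next=#  (t=0,i=4, bit1=1)
  nb ...: next=.  (t=0,i=9, bit0=0)
  bits 11100110 = 230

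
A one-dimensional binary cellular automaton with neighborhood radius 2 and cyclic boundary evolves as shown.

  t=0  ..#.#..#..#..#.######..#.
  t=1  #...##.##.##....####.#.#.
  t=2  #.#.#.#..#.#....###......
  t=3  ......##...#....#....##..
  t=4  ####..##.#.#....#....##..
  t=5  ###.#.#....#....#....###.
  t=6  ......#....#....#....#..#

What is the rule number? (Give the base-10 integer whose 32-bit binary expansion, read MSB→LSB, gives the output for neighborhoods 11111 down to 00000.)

  [31] ##### => #  t=0,i=17
  [30] ####. => #  t=0,i=19
  [29] ###.# => .  t=1,i=19
  [28] ###.. => .  t=0,i=20
  [27] ##.## => #  t=1,i=6
  [26] ##.#. => .  t=1,i=20
  [25] ##..# => #  t=0,i=21
  [24] ##... => .  t=1,i=12
  [23] #.### => .  t=0,i=15
  [22] #.##. => .  t=1,i=7
  [21] #.#.# => .  t=1,i=21
  [20] #.#.. => #  t=0,i=4
  [19] #..## => .  t=4,i=5
  [18] #..#. => .  t=0,i=6
  [17] #...# => #  t=0,i=0
  [16] #.... => .  t=1,i=13
  [15] .#### => #  t=0,i=16
  [14] .###. => .  t=2,i=17
  [13] .##.# => .  t=1,i=5
  [12] .##.. => #  t=1,i=11
  [11] .#.## => .  t=0,i=14
  [10] .#.#. => .  t=0,i=3
  [9] .#..# => #  t=0,i=5
  [8] .#... => .  t=0,i=24
  [7] ..### => #  t=1,i=16
  [6] ..##. => #  t=1,i=4
  [5] ..#.# => .  t=0,i=2
  [4] ..#.. => #  t=0,i=7
  [3] ...## => .  t=1,i=3
  [2] ...#. => .  t=0,i=1
  [1] ....# => .  t=1,i=14
  [0] ..... => #  t=2,i=21
  bits 11001010000100101001001011010001 = 3390214865

3390214865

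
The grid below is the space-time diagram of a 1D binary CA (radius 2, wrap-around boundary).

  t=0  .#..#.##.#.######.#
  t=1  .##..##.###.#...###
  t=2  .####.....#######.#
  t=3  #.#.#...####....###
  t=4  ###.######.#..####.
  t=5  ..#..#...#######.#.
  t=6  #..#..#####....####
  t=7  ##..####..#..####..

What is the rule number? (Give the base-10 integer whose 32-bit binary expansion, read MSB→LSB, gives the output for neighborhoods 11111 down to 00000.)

914004874

  [31] ##### => .  t=0,i=13
  [30] ####. => .  t=0,i=15
  [29] ###.# => #  t=0,i=16
  [28] ###.. => #  t=2,i=4
  [27] ##.## => .  t=1,i=0
  [26] ##.#. => #  t=0,i=8
  [25] ##..# => #  t=1,i=3
  [24] ##... => .  t=2,i=5
  [23] #.### => .  t=0,i=11
  [22] #.##. => #  t=0,i=6
  [21] #.#.# => #  t=0,i=9
  [20] #.#.. => #  t=0,i=1
  [19] #..## => #  t=1,i=4
  [18] #..#. => .  t=0,i=3
  [17] #...# => #  t=1,i=14
  [16] #.... => .  t=2,i=6
  [15] .#### => #  t=0,i=12
  [14] .###. => .  t=1,i=9
  [13] .##.# => .  t=0,i=7
  [12] .##.. => #  t=1,i=2
  [11] .#.## => #  t=0,i=5
  [10] .#.#. => .  t=0,i=0
  [9] .#..# => #  t=0,i=2
  [8] .#... => #  t=1,i=13
  [7] ..### => #  t=1,i=16
  [6] ..##. => .  t=1,i=5
  [5] ..#.# => .  t=0,i=4
  [4] ..#.. => .  t=5,i=2
  [3] ...## => #  t=1,i=15
  [2] ...#. => .  t=5,i=1
  [1] ....# => #  t=2,i=8
  [0] ..... => .  t=2,i=7
  bits 00110110011110101001101110001010 = 914004874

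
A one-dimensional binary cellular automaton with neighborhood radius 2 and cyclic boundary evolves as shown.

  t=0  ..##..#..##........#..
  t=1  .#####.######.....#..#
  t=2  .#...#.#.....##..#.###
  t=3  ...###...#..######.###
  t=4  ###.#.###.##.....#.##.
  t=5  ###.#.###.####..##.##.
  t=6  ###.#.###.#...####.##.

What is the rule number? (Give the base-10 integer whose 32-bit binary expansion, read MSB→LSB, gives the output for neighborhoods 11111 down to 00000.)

602894956

  ##### -> .   bit 31 = 0  t=1,i=3
  ####. -> .   bit 30 = 0  t=1,i=4
  ###.# -> #   bit 29 = 1  t=1,i=5
  ###.. -> .   bit 28 = 0  t=1,i=12
  ##.## -> .   bit 27 = 0  t=1,i=6
  ##.#. -> .   bit 26 = 0  t=2,i=0
  ##..# -> #   bit 25 = 1  t=0,i=4
  ##... -> #   bit 24 = 1  t=0,i=11
  #.### -> #   bit 23 = 1  t=1,i=1
  #.##. -> #   bit 22 = 1  t=4,i=10
  #.#.# -> #   bit 21 = 1  t=4,i=4
  #.#.. -> .   bit 20 = 0  t=2,i=1
  #..## -> #   bit 19 = 1  t=0,i=8
  #..#. -> #   bit 18 = 1  t=0,i=5
  #...# -> #   bit 17 = 1  t=2,i=3
  #.... -> #   bit 16 = 1  t=0,i=12
  .#### -> .   bit 15 = 0  t=1,i=2
  .###. -> #   bit 14 = 1  t=2,i=20
  .##.# -> #   bit 13 = 1  t=4,i=20
  .##.. -> #   bit 12 = 1  t=0,i=3
  .#.## -> .   bit 11 = 0  t=1,i=0
  .#.#. -> .   bit 10 = 0  t=2,i=6
  .#..# -> #   bit 9 = 1  t=0,i=7
  .#... -> .   bit 8 = 0  t=0,i=20
  ..### -> .   bit 7 = 0  t=3,i=3
  ..##. -> #   bit 6 = 1  t=0,i=2
  ..#.# -> #   bit 5 = 1  t=1,i=21
  ..#.. -> .   bit 4 = 0  t=0,i=6
  ...## -> #   bit 3 = 1  t=0,i=1
  ...#. -> #   bit 2 = 1  t=0,i=18
  ....# -> .   bit 1 = 0  t=0,i=0
  ..... -> .   bit 0 = 0  t=0,i=13
  bits 00100011111011110111001001101100 = 602894956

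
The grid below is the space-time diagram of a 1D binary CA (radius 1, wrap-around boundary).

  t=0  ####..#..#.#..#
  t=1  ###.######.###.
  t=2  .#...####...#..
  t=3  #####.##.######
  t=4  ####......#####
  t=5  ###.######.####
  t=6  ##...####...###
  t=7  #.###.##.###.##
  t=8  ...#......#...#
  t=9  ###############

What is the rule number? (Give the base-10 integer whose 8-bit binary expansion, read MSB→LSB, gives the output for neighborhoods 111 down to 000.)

151

  ###|#  b7=1 t=0,i=0
  ##.|.  b6=0 t=0,i=3
  #.#|.  b5=0 t=0,i=10
  #..|#  b4=1 t=0,i=4
  .##|.  b3=0 t=0,i=14
  .#.|#  b2=1 t=0,i=6
  ..#|#  b1=1 t=0,i=5
  ...|#  b0=1 t=2,i=3
  bits 10010111 = 151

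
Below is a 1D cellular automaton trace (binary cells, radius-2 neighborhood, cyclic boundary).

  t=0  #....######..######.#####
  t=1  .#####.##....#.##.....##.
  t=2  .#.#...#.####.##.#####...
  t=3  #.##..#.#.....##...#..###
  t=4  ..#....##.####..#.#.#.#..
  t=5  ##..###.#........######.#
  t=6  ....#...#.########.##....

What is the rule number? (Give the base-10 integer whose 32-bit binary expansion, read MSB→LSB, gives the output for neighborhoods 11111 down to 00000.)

2171678351

  nb #####: next=#  (t=0,i=7, bit31=1)
  nb ####.: next=.  (t=0,i=9, bit30=0)
  nb ###.#: next=.  (t=0,i=18, bit29=0)
  nb ###..: next=.  (t=0,i=0, bit28=0)
  nb ##.##: next=.  (t=0,i=19, bit27=0)
  nb ##.#.: next=.  (t=5,i=7, bit26=0)
  nb ##..#: next=.  (t=0,i=11, bit25=0)
  nb ##...: next=#  (t=0,i=1, bit24=1)
  nb #.###: next=.  (t=0,i=20, bit23=0)
  nb #.##.: next=#  (t=1,i=7, bit22=1)
  nb #.#.#: next=#  (t=4,i=18, bit21=1)
  nb #.#..: next=#  (t=2,i=3, bit20=1)
  nb #..##: next=.  (t=0,i=12, bit19=0)
  nb #..#.: next=.  (t=3,i=5, bit18=0)
  nb #...#: next=.  (t=2,i=5, bit17=0)
  nb #....: next=#  (t=0,i=2, bit16=1)
  nb .####: next=.  (t=0,i=6, bit15=0)
  nb .###.: next=.  (t=5,i=0, bit14=0)
  nb .##.#: next=#  (t=2,i=15, bit13=1)
  nb .##..: next=.  (t=1,i=8, bit12=0)
  nb .#.##: next=#  (t=1,i=14, bit11=1)
  nb .#.#.: next=#  (t=2,i=2, bit10=1)
  nb .#..#: next=#  (t=3,i=20, bit9=1)
  nb .#...: next=.  (t=2,i=4, bit8=0)
  nb ..###: next=#  (t=0,i=5, bit7=1)
  nb ..##.: next=.  (t=1,i=22, bit6=0)
  nb ..#.#: next=.  (t=1,i=13, bit5=0)
  nb ..#..: next=.  (t=3,i=19, bit4=0)
  nb ...##: next=#  (t=0,i=4, bit3=1)
  nb ...#.: next=#  (t=1,i=12, bit2=1)
  nb ....#: next=#  (t=0,i=3, bit1=1)
  nb .....: next=#  (t=1,i=19, bit0=1)
  bits 10000001011100010010111010001111 = 2171678351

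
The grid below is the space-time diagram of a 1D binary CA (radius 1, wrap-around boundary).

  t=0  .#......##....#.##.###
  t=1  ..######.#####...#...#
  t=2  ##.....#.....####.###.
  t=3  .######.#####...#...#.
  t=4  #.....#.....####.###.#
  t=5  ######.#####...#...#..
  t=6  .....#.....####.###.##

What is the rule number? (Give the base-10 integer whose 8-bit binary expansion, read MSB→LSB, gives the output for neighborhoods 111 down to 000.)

  [7] ### => .  t=0,i=20
  [6] ##. => #  t=0,i=9
  [5] #.# => .  t=0,i=0
  [4] #.. => #  t=0,i=2
  [3] .## => .  t=0,i=8
  [2] .#. => .  t=0,i=1
  [1] ..# => #  t=0,i=7
  [0] ... => #  t=0,i=3
  bits 01010011 = 83

83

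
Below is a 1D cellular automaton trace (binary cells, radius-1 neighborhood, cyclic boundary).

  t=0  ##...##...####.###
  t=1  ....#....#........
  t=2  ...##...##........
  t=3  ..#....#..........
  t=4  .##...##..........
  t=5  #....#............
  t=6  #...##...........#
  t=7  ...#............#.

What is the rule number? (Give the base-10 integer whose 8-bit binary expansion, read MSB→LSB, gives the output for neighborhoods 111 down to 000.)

6

  ###|.  b7=0 t=0,i=0
  ##.|.  b6=0 t=0,i=1
  #.#|.  b5=0 t=0,i=14
  #..|.  b4=0 t=0,i=2
  .##|.  b3=0 t=0,i=5
  .#.|#  b2=1 t=1,i=4
  ..#|#  b1=1 t=0,i=4
  ...|.  b0=0 t=0,i=3
  bits 00000110 = 6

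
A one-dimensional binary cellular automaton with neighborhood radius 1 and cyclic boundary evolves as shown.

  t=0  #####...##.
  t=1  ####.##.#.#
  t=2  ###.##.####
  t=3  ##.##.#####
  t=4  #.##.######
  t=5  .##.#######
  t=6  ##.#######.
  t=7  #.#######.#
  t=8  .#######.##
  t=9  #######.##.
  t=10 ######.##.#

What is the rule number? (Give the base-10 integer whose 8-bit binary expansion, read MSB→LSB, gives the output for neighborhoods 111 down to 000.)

  ### -> #   bit 7 = 1  t=0,i=1
  ##. -> .   bit 6 = 0  t=0,i=4
  #.# -> #   bit 5 = 1  t=0,i=10
  #.. -> #   bit 4 = 1  t=0,i=5
  .## -> #   bit 3 = 1  t=0,i=0
  .#. -> #   bit 2 = 1  t=1,i=8
  ..# -> .   bit 1 = 0  t=0,i=7
  ... -> #   bit 0 = 1  t=0,i=6
  bits 10111101 = 189

189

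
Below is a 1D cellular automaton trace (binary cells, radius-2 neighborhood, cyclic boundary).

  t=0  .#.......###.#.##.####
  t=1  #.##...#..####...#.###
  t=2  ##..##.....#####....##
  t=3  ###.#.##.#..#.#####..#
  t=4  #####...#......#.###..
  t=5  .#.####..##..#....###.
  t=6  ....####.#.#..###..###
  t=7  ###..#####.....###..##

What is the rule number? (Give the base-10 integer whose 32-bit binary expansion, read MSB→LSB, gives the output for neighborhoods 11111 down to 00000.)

2133049666

  [31] ##### => .  t=2,i=13
  [30] ####. => #  t=0,i=20
  [29] ###.# => #  t=0,i=11
  [28] ###.. => #  t=1,i=13
  [27] ##.## => #  t=0,i=17
  [26] ##.#. => #  t=0,i=0
  [25] ##..# => #  t=2,i=2
  [24] ##... => #  t=1,i=4
  [23] #.### => .  t=0,i=18
  [22] #.##. => .  t=0,i=15
  [21] #.#.# => #  t=0,i=13
  [20] #.#.. => .  t=0,i=1
  [19] #..## => .  t=1,i=9
  [18] #..#. => .  t=3,i=11
  [17] #...# => #  t=1,i=5
  [16] #.... => #  t=0,i=3
  [15] .#### => #  t=0,i=19
  [14] .###. => #  t=0,i=10
  [13] .##.# => .  t=0,i=16
  [12] .##.. => .  t=1,i=3
  [11] .#.## => .  t=0,i=14
  [10] .#.#. => .  t=6,i=10
  [9] .#..# => .  t=1,i=8
  [8] .#... => #  t=0,i=2
  [7] ..### => .  t=0,i=9
  [6] ..##. => #  t=2,i=4
  [5] ..#.# => .  t=1,i=17
  [4] ..#.. => .  t=1,i=7
  [3] ...## => .  t=0,i=8
  [2] ...#. => .  t=1,i=6
  [1] ....# => #  t=0,i=7
  [0] ..... => .  t=0,i=4
  bits 01111111001000111100000101000010 = 2133049666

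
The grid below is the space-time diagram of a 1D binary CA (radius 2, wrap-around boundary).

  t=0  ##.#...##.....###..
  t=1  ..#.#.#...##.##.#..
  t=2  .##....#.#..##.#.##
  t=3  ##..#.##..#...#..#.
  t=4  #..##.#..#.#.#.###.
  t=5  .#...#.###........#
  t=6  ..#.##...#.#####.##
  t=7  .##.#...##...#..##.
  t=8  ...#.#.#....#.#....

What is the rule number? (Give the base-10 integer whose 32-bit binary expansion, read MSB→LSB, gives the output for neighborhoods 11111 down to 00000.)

2621768621

  [31] ##### => #  t=6,i=13
  [30] ####. => .  t=6,i=14
  [29] ###.# => .  t=4,i=17
  [28] ###.. => #  t=0,i=16
  [27] ##.## => #  t=1,i=12
  [26] ##.#. => #  t=0,i=2
  [25] ##..# => .  t=0,i=17
  [24] ##... => .  t=0,i=9
  [23] #.### => .  t=4,i=15
  [22] #.##. => #  t=1,i=13
  [21] #.#.# => .  t=1,i=4
  [20] #.#.. => .  t=0,i=3
  [19] #..## => .  t=0,i=18
  [18] #..#. => #  t=3,i=3
  [17] #...# => .  t=0,i=5
  [16] #.... => #  t=0,i=10
  [15] .#### => .  t=6,i=12
  [14] .###. => .  t=0,i=15
  [13] .##.# => .  t=0,i=1
  [12] .##.. => .  t=0,i=8
  [11] .#.## => .  t=2,i=16
  [10] .#.#. => .  t=1,i=3
  [9] .#..# => #  t=2,i=10
  [8] .#... => #  t=0,i=4
  [7] ..### => #  t=0,i=14
  [6] ..##. => .  t=0,i=0
  [5] ..#.# => #  t=1,i=2
  [4] ..#.. => .  t=3,i=10
  [3] ...## => #  t=0,i=6
  [2] ...#. => #  t=1,i=1
  [1] ....# => .  t=0,i=12
  [0] ..... => #  t=0,i=11
  bits 10011100010001010000001110101101 = 2621768621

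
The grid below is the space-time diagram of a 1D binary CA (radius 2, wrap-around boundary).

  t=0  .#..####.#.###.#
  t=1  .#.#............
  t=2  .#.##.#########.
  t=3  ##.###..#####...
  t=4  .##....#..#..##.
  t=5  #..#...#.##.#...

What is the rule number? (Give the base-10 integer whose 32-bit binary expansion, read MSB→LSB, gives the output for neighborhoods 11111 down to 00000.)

  [31] ##### => #  t=2,i=8
  [30] ####. => .  t=0,i=6
  [29] ###.# => .  t=0,i=7
  [28] ###.. => .  t=2,i=14
  [27] ##.## => #  t=2,i=5
  [26] ##.#. => .  t=0,i=8
  [25] ##..# => .  t=2,i=15
  [24] ##... => #  t=3,i=13
  [23] #.### => .  t=0,i=11
  [22] #.##. => #  t=2,i=3
  [21] #.#.# => .  t=0,i=9
  [20] #.#.. => #  t=0,i=1
  [19] #..## => #  t=0,i=3
  [18] #..#. => #  t=2,i=0
  [17] #...# => #  t=3,i=14
  [16] #.... => .  t=1,i=5
  [15] .#### => .  t=0,i=5
  [14] .###. => .  t=0,i=12
  [13] .##.# => #  t=2,i=4
  [12] .##.. => .  t=4,i=2
  [11] .#.## => .  t=0,i=10
  [10] .#.#. => .  t=0,i=0
  [9] .#..# => .  t=0,i=2
  [8] .#... => #  t=1,i=4
  [7] ..### => .  t=0,i=4
  [6] ..##. => .  t=3,i=0
  [5] ..#.# => #  t=1,i=1
  [4] ..#.. => #  t=4,i=7
  [3] ...## => .  t=3,i=15
  [2] ...#. => .  t=1,i=0
  [1] ....# => .  t=1,i=15
  [0] ..... => #  t=1,i=6
  bits 10001001010111100010000100110001 = 2304647473

2304647473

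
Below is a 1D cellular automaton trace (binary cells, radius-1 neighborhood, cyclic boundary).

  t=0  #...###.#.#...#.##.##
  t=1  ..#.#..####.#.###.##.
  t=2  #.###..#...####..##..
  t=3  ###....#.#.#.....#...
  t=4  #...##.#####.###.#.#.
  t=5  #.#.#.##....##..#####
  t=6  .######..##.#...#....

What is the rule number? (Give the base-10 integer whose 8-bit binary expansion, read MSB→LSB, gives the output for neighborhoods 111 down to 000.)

  ### -> .   bit 7 = 0  t=0,i=5
  ##. -> .   bit 6 = 0  t=0,i=0
  #.# -> #   bit 5 = 1  t=0,i=7
  #.. -> .   bit 4 = 0  t=0,i=1
  .## -> #   bit 3 = 1  t=0,i=4
  .#. -> #   bit 2 = 1  t=0,i=8
  ..# -> .   bit 1 = 0  t=0,i=3
  ... -> #   bit 0 = 1  t=0,i=2
  bits 00101101 = 45

45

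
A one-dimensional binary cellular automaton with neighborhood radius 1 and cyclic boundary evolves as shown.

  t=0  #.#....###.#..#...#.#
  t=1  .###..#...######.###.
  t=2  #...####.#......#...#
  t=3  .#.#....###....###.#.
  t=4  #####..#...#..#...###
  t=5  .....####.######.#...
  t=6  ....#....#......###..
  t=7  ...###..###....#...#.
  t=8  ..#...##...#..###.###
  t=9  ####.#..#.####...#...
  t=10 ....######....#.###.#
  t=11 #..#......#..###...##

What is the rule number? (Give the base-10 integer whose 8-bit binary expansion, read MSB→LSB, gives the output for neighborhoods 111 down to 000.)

  nb ###: next=.  (t=0,i=8, bit7=0)
  nb ##.: next=.  (t=0,i=0, bit6=0)
  nb #.#: next=#  (t=0,i=1, bit5=1)
  nb #..: next=#  (t=0,i=3, bit4=1)
  nb .##: next=.  (t=0,i=7, bit3=0)
  nb .#.: next=#  (t=0,i=2, bit2=1)
  nb ..#: next=#  (t=0,i=6, bit1=1)
  nb ...: next=.  (t=0,i=4, bit0=0)
  bits 00110110 = 54

54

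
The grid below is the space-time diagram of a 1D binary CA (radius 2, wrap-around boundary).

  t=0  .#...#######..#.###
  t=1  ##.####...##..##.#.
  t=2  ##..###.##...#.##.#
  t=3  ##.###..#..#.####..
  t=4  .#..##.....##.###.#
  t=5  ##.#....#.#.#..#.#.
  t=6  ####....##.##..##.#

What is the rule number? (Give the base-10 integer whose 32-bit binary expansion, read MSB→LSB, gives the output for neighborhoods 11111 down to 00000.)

  [31] ##### => .  t=0,i=7
  [30] ####. => #  t=0,i=10
  [29] ###.# => .  t=0,i=18
  [28] ###.. => #  t=0,i=11
  [27] ##.## => .  t=1,i=2
  [26] ##.#. => #  t=0,i=0
  [25] ##..# => .  t=0,i=12
  [24] ##... => .  t=1,i=7
  [23] #.### => .  t=0,i=16
  [22] #.##. => #  t=1,i=0
  [21] #.#.# => .  t=1,i=17
  [20] #.#.. => #  t=0,i=1
  [19] #..## => #  t=1,i=13
  [18] #..#. => .  t=0,i=13
  [17] #...# => #  t=0,i=3
  [16] #.... => .  t=4,i=7
  [15] .#### => #  t=0,i=6
  [14] .###. => #  t=0,i=17
  [13] .##.# => #  t=1,i=1
  [12] .##.. => .  t=1,i=11
  [11] .#.## => #  t=0,i=15
  [10] .#.#. => #  t=4,i=0
  [9] .#..# => .  t=3,i=9
  [8] .#... => .  t=0,i=2
  [7] ..### => #  t=0,i=5
  [6] ..##. => .  t=1,i=10
  [5] ..#.# => #  t=0,i=14
  [4] ..#.. => .  t=3,i=8
  [3] ...## => #  t=0,i=4
  [2] ...#. => .  t=2,i=12
  [1] ....# => .  t=4,i=9
  [0] ..... => #  t=4,i=8
  bits 01010100010110101110110010101001 = 1415244969

1415244969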